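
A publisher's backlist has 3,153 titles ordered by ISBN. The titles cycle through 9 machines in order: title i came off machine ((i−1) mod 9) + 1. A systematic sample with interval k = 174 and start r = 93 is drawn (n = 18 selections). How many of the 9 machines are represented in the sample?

Consecutive selections differ by k = 174, so their machine numbers differ by 174 mod 9 = 3.
gcd(174, 9) = 3, so the sample visits 9/3 = 3 distinct residues mod 9.
Start 93 is machine 3; the machines hit are 3, 6, 9.

3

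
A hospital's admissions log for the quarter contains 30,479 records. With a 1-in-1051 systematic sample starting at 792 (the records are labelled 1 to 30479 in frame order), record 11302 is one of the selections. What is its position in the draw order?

11

k = 1051
position = (11302 − 792)/1051 + 1 = 10510/1051 + 1 = 10 + 1 = 11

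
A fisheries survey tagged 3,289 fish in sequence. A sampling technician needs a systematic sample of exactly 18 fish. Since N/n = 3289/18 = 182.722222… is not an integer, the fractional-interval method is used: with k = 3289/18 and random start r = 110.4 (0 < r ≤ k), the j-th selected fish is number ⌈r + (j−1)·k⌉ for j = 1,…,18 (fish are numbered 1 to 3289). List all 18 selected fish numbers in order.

111, 294, 476, 659, 842, 1025, 1207, 1390, 1573, 1755, 1938, 2121, 2304, 2486, 2669, 2852, 3034, 3217

j=1: r + 0k = 110.4 → ⌈·⌉ = 111
j=2: r + 1k = 293.122222… → ⌈·⌉ = 294
j=3: r + 2k = 475.844444… → ⌈·⌉ = 476
j=4: r + 3k = 658.566666… → ⌈·⌉ = 659
j=5: r + 4k = 841.288888… → ⌈·⌉ = 842
j=6: r + 5k = 1024.011111… → ⌈·⌉ = 1025
j=7: r + 6k = 1206.733333… → ⌈·⌉ = 1207
j=8: r + 7k = 1389.455555… → ⌈·⌉ = 1390
j=9: r + 8k = 1572.177777… → ⌈·⌉ = 1573
j=10: r + 9k = 1754.9 → ⌈·⌉ = 1755
j=11: r + 10k = 1937.622222… → ⌈·⌉ = 1938
j=12: r + 11k = 2120.344444… → ⌈·⌉ = 2121
j=13: r + 12k = 2303.066666… → ⌈·⌉ = 2304
j=14: r + 13k = 2485.788888… → ⌈·⌉ = 2486
j=15: r + 14k = 2668.511111… → ⌈·⌉ = 2669
j=16: r + 15k = 2851.233333… → ⌈·⌉ = 2852
j=17: r + 16k = 3033.955555… → ⌈·⌉ = 3034
j=18: r + 17k = 3216.677777… → ⌈·⌉ = 3217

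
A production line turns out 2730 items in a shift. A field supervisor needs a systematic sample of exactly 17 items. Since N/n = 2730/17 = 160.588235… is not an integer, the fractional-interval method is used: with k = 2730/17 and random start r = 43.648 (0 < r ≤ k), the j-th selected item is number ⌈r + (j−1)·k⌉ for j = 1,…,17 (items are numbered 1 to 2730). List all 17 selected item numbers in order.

j=1: r + 0k = 43.648 → ⌈·⌉ = 44
j=2: r + 1k = 204.236235… → ⌈·⌉ = 205
j=3: r + 2k = 364.824470… → ⌈·⌉ = 365
j=4: r + 3k = 525.412705… → ⌈·⌉ = 526
j=5: r + 4k = 686.000941… → ⌈·⌉ = 687
j=6: r + 5k = 846.589176… → ⌈·⌉ = 847
j=7: r + 6k = 1007.177411… → ⌈·⌉ = 1008
j=8: r + 7k = 1167.765647… → ⌈·⌉ = 1168
j=9: r + 8k = 1328.353882… → ⌈·⌉ = 1329
j=10: r + 9k = 1488.942117… → ⌈·⌉ = 1489
j=11: r + 10k = 1649.530352… → ⌈·⌉ = 1650
j=12: r + 11k = 1810.118588… → ⌈·⌉ = 1811
j=13: r + 12k = 1970.706823… → ⌈·⌉ = 1971
j=14: r + 13k = 2131.295058… → ⌈·⌉ = 2132
j=15: r + 14k = 2291.883294… → ⌈·⌉ = 2292
j=16: r + 15k = 2452.471529… → ⌈·⌉ = 2453
j=17: r + 16k = 2613.059764… → ⌈·⌉ = 2614

44, 205, 365, 526, 687, 847, 1008, 1168, 1329, 1489, 1650, 1811, 1971, 2132, 2292, 2453, 2614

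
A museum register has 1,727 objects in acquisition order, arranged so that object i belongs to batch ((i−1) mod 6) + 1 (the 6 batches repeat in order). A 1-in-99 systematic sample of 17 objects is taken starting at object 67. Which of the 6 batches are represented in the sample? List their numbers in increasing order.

Consecutive selections differ by k = 99, so their batch numbers differ by 99 mod 6 = 3.
gcd(99, 6) = 3, so the sample visits 6/3 = 2 distinct residues mod 6.
Start 67 is batch 1; the batches hit are 1, 4.

1, 4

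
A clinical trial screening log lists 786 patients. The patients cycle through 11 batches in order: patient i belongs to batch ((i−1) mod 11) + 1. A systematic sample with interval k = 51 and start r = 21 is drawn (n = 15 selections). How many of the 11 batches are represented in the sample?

11

Consecutive selections differ by k = 51, so their batch numbers differ by 51 mod 11 = 7.
gcd(51, 11) = 1, so the sample visits 11/1 = 11 distinct residues mod 11.
Start 21 is batch 10; the batches hit are 1, 2, 3, 4, 5, 6, 7, 8, 9, 10, 11.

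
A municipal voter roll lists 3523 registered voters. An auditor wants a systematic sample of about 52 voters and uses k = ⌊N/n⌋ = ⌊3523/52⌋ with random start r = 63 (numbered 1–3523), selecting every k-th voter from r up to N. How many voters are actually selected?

k = ⌊3523/52⌋ = 67
Achieved size = ⌊(3523 − 63)/67⌋ + 1 = ⌊3460/67⌋ + 1 = 51 + 1 = 52
(last selection: 63 + 51×67 = 3480 ≤ 3523; next would be 3547 > 3523)

52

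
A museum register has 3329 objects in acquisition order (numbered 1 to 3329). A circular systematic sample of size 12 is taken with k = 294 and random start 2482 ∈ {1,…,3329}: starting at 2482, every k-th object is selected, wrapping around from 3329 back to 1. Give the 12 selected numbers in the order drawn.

2482, 2776, 3070, 35, 329, 623, 917, 1211, 1505, 1799, 2093, 2387

Selection 1: 2482
Selection 2: 2482 + 294 = 2776
Selection 3: 2776 + 294 = 3070
Selection 4: 3070 + 294 = 3364 → 3364 − 3329 = 35
Selection 5: 35 + 294 = 329
Selection 6: 329 + 294 = 623
Selection 7: 623 + 294 = 917
Selection 8: 917 + 294 = 1211
Selection 9: 1211 + 294 = 1505
Selection 10: 1505 + 294 = 1799
Selection 11: 1799 + 294 = 2093
Selection 12: 2093 + 294 = 2387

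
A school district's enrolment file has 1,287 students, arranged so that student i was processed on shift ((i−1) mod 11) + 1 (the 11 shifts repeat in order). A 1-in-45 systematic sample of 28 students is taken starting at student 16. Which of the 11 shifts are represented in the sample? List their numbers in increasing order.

Consecutive selections differ by k = 45, so their shift numbers differ by 45 mod 11 = 1.
gcd(45, 11) = 1, so the sample visits 11/1 = 11 distinct residues mod 11.
Start 16 is shift 5; the shifts hit are 1, 2, 3, 4, 5, 6, 7, 8, 9, 10, 11.

1, 2, 3, 4, 5, 6, 7, 8, 9, 10, 11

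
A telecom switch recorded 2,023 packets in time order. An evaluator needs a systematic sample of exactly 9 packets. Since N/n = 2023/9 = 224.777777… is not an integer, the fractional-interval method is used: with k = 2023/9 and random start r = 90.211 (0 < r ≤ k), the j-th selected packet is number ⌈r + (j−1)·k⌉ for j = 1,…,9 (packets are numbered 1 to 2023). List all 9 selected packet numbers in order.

j=1: r + 0k = 90.211 → ⌈·⌉ = 91
j=2: r + 1k = 314.988777… → ⌈·⌉ = 315
j=3: r + 2k = 539.766555… → ⌈·⌉ = 540
j=4: r + 3k = 764.544333… → ⌈·⌉ = 765
j=5: r + 4k = 989.322111… → ⌈·⌉ = 990
j=6: r + 5k = 1214.099888… → ⌈·⌉ = 1215
j=7: r + 6k = 1438.877666… → ⌈·⌉ = 1439
j=8: r + 7k = 1663.655444… → ⌈·⌉ = 1664
j=9: r + 8k = 1888.433222… → ⌈·⌉ = 1889

91, 315, 540, 765, 990, 1215, 1439, 1664, 1889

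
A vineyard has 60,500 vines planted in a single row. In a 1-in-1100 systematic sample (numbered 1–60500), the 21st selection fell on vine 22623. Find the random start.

k = 1100
r = 22623 − (21−1)×1100 = 22623 − 22000 = 623

623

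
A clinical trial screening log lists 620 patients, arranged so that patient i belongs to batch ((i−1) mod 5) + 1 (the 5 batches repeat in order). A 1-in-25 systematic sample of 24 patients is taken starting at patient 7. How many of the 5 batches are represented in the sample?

Consecutive selections differ by k = 25, so their batch numbers differ by 25 mod 5 = 0.
gcd(25, 5) = 5, so the sample visits 5/5 = 1 distinct residues mod 5.
Start 7 is batch 2; the batches hit are 2.

1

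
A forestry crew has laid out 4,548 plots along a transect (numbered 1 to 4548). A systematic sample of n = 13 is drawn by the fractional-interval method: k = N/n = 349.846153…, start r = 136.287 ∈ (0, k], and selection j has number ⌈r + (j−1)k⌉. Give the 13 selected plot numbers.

j=1: r + 0k = 136.287 → ⌈·⌉ = 137
j=2: r + 1k = 486.133153… → ⌈·⌉ = 487
j=3: r + 2k = 835.979307… → ⌈·⌉ = 836
j=4: r + 3k = 1185.825461… → ⌈·⌉ = 1186
j=5: r + 4k = 1535.671615… → ⌈·⌉ = 1536
j=6: r + 5k = 1885.517769… → ⌈·⌉ = 1886
j=7: r + 6k = 2235.363923… → ⌈·⌉ = 2236
j=8: r + 7k = 2585.210076… → ⌈·⌉ = 2586
j=9: r + 8k = 2935.056230… → ⌈·⌉ = 2936
j=10: r + 9k = 3284.902384… → ⌈·⌉ = 3285
j=11: r + 10k = 3634.748538… → ⌈·⌉ = 3635
j=12: r + 11k = 3984.594692… → ⌈·⌉ = 3985
j=13: r + 12k = 4334.440846… → ⌈·⌉ = 4335

137, 487, 836, 1186, 1536, 1886, 2236, 2586, 2936, 3285, 3635, 3985, 4335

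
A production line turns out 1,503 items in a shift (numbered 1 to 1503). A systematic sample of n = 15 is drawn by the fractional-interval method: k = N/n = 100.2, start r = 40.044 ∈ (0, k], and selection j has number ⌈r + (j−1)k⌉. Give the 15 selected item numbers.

41, 141, 241, 341, 441, 542, 642, 742, 842, 942, 1043, 1143, 1243, 1343, 1443

j=1: r + 0k = 40.044 → ⌈·⌉ = 41
j=2: r + 1k = 140.244 → ⌈·⌉ = 141
j=3: r + 2k = 240.444 → ⌈·⌉ = 241
j=4: r + 3k = 340.644 → ⌈·⌉ = 341
j=5: r + 4k = 440.844 → ⌈·⌉ = 441
j=6: r + 5k = 541.044 → ⌈·⌉ = 542
j=7: r + 6k = 641.244 → ⌈·⌉ = 642
j=8: r + 7k = 741.444 → ⌈·⌉ = 742
j=9: r + 8k = 841.644 → ⌈·⌉ = 842
j=10: r + 9k = 941.844 → ⌈·⌉ = 942
j=11: r + 10k = 1042.044 → ⌈·⌉ = 1043
j=12: r + 11k = 1142.244 → ⌈·⌉ = 1143
j=13: r + 12k = 1242.444 → ⌈·⌉ = 1243
j=14: r + 13k = 1342.644 → ⌈·⌉ = 1343
j=15: r + 14k = 1442.844 → ⌈·⌉ = 1443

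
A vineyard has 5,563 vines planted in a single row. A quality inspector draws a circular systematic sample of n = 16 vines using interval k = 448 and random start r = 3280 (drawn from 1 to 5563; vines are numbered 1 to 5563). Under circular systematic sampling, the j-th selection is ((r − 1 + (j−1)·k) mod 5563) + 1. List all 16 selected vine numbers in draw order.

Selection 1: 3280
Selection 2: 3280 + 448 = 3728
Selection 3: 3728 + 448 = 4176
Selection 4: 4176 + 448 = 4624
Selection 5: 4624 + 448 = 5072
Selection 6: 5072 + 448 = 5520
Selection 7: 5520 + 448 = 5968 → 5968 − 5563 = 405
Selection 8: 405 + 448 = 853
Selection 9: 853 + 448 = 1301
Selection 10: 1301 + 448 = 1749
Selection 11: 1749 + 448 = 2197
Selection 12: 2197 + 448 = 2645
Selection 13: 2645 + 448 = 3093
Selection 14: 3093 + 448 = 3541
Selection 15: 3541 + 448 = 3989
Selection 16: 3989 + 448 = 4437

3280, 3728, 4176, 4624, 5072, 5520, 405, 853, 1301, 1749, 2197, 2645, 3093, 3541, 3989, 4437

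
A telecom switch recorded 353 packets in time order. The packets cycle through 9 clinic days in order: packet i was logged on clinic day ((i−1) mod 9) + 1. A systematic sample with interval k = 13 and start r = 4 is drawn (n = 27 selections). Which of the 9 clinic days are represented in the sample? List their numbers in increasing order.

Consecutive selections differ by k = 13, so their clinic day numbers differ by 13 mod 9 = 4.
gcd(13, 9) = 1, so the sample visits 9/1 = 9 distinct residues mod 9.
Start 4 is clinic day 4; the clinic days hit are 1, 2, 3, 4, 5, 6, 7, 8, 9.

1, 2, 3, 4, 5, 6, 7, 8, 9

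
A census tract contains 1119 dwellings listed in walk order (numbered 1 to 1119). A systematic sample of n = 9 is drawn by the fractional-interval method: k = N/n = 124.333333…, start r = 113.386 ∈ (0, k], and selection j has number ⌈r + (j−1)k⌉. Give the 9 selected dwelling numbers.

j=1: r + 0k = 113.386 → ⌈·⌉ = 114
j=2: r + 1k = 237.719333… → ⌈·⌉ = 238
j=3: r + 2k = 362.052666… → ⌈·⌉ = 363
j=4: r + 3k = 486.386 → ⌈·⌉ = 487
j=5: r + 4k = 610.719333… → ⌈·⌉ = 611
j=6: r + 5k = 735.052666… → ⌈·⌉ = 736
j=7: r + 6k = 859.386 → ⌈·⌉ = 860
j=8: r + 7k = 983.719333… → ⌈·⌉ = 984
j=9: r + 8k = 1108.052666… → ⌈·⌉ = 1109

114, 238, 363, 487, 611, 736, 860, 984, 1109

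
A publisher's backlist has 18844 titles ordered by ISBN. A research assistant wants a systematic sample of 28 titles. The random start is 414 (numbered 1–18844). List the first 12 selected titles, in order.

k = N/n = 18844/28 = 673
title 1: 414
title 2: 414 + 673 = 1087
title 3: 1087 + 673 = 1760
title 4: 1760 + 673 = 2433
title 5: 2433 + 673 = 3106
title 6: 3106 + 673 = 3779
title 7: 3779 + 673 = 4452
title 8: 4452 + 673 = 5125
title 9: 5125 + 673 = 5798
title 10: 5798 + 673 = 6471
title 11: 6471 + 673 = 7144
title 12: 7144 + 673 = 7817

414, 1087, 1760, 2433, 3106, 3779, 4452, 5125, 5798, 6471, 7144, 7817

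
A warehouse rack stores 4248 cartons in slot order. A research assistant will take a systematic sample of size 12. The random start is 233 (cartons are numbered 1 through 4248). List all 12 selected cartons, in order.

233, 587, 941, 1295, 1649, 2003, 2357, 2711, 3065, 3419, 3773, 4127

k = N/n = 4248/12 = 354
carton 1: 233
carton 2: 233 + 354 = 587
carton 3: 587 + 354 = 941
carton 4: 941 + 354 = 1295
carton 5: 1295 + 354 = 1649
carton 6: 1649 + 354 = 2003
carton 7: 2003 + 354 = 2357
carton 8: 2357 + 354 = 2711
carton 9: 2711 + 354 = 3065
carton 10: 3065 + 354 = 3419
carton 11: 3419 + 354 = 3773
carton 12: 3773 + 354 = 4127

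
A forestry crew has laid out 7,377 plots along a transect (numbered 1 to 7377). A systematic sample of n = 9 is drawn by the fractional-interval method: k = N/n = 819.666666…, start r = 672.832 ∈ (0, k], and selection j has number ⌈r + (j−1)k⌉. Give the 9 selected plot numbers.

673, 1493, 2313, 3132, 3952, 4772, 5591, 6411, 7231

j=1: r + 0k = 672.832 → ⌈·⌉ = 673
j=2: r + 1k = 1492.498666… → ⌈·⌉ = 1493
j=3: r + 2k = 2312.165333… → ⌈·⌉ = 2313
j=4: r + 3k = 3131.832 → ⌈·⌉ = 3132
j=5: r + 4k = 3951.498666… → ⌈·⌉ = 3952
j=6: r + 5k = 4771.165333… → ⌈·⌉ = 4772
j=7: r + 6k = 5590.832 → ⌈·⌉ = 5591
j=8: r + 7k = 6410.498666… → ⌈·⌉ = 6411
j=9: r + 8k = 7230.165333… → ⌈·⌉ = 7231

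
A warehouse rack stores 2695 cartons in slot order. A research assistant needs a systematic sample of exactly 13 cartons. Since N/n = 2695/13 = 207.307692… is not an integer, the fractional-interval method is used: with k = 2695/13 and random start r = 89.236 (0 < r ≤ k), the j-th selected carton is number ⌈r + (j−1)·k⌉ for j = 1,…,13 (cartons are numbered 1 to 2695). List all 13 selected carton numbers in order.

90, 297, 504, 712, 919, 1126, 1334, 1541, 1748, 1956, 2163, 2370, 2577

j=1: r + 0k = 89.236 → ⌈·⌉ = 90
j=2: r + 1k = 296.543692… → ⌈·⌉ = 297
j=3: r + 2k = 503.851384… → ⌈·⌉ = 504
j=4: r + 3k = 711.159076… → ⌈·⌉ = 712
j=5: r + 4k = 918.466769… → ⌈·⌉ = 919
j=6: r + 5k = 1125.774461… → ⌈·⌉ = 1126
j=7: r + 6k = 1333.082153… → ⌈·⌉ = 1334
j=8: r + 7k = 1540.389846… → ⌈·⌉ = 1541
j=9: r + 8k = 1747.697538… → ⌈·⌉ = 1748
j=10: r + 9k = 1955.005230… → ⌈·⌉ = 1956
j=11: r + 10k = 2162.312923… → ⌈·⌉ = 2163
j=12: r + 11k = 2369.620615… → ⌈·⌉ = 2370
j=13: r + 12k = 2576.928307… → ⌈·⌉ = 2577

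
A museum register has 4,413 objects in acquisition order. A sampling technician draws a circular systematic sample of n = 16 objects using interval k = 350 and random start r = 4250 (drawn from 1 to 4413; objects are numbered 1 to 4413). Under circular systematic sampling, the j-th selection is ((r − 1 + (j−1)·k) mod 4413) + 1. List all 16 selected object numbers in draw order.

Selection 1: 4250
Selection 2: 4250 + 350 = 4600 → 4600 − 4413 = 187
Selection 3: 187 + 350 = 537
Selection 4: 537 + 350 = 887
Selection 5: 887 + 350 = 1237
Selection 6: 1237 + 350 = 1587
Selection 7: 1587 + 350 = 1937
Selection 8: 1937 + 350 = 2287
Selection 9: 2287 + 350 = 2637
Selection 10: 2637 + 350 = 2987
Selection 11: 2987 + 350 = 3337
Selection 12: 3337 + 350 = 3687
Selection 13: 3687 + 350 = 4037
Selection 14: 4037 + 350 = 4387
Selection 15: 4387 + 350 = 4737 → 4737 − 4413 = 324
Selection 16: 324 + 350 = 674

4250, 187, 537, 887, 1237, 1587, 1937, 2287, 2637, 2987, 3337, 3687, 4037, 4387, 324, 674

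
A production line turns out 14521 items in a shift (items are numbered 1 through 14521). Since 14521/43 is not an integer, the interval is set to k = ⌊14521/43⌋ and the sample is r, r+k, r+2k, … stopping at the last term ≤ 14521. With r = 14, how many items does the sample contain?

44

k = ⌊14521/43⌋ = 337
Achieved size = ⌊(14521 − 14)/337⌋ + 1 = ⌊14507/337⌋ + 1 = 43 + 1 = 44
(last selection: 14 + 43×337 = 14505 ≤ 14521; next would be 14842 > 14521)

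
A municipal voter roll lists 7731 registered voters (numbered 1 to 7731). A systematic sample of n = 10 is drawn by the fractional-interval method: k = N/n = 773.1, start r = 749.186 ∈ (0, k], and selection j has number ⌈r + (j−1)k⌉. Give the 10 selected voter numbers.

j=1: r + 0k = 749.186 → ⌈·⌉ = 750
j=2: r + 1k = 1522.286 → ⌈·⌉ = 1523
j=3: r + 2k = 2295.386 → ⌈·⌉ = 2296
j=4: r + 3k = 3068.486 → ⌈·⌉ = 3069
j=5: r + 4k = 3841.586 → ⌈·⌉ = 3842
j=6: r + 5k = 4614.686 → ⌈·⌉ = 4615
j=7: r + 6k = 5387.786 → ⌈·⌉ = 5388
j=8: r + 7k = 6160.886 → ⌈·⌉ = 6161
j=9: r + 8k = 6933.986 → ⌈·⌉ = 6934
j=10: r + 9k = 7707.086 → ⌈·⌉ = 7708

750, 1523, 2296, 3069, 3842, 4615, 5388, 6161, 6934, 7708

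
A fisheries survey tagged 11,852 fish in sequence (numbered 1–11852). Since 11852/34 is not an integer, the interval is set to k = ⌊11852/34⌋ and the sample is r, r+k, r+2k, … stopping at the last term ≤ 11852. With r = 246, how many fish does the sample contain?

k = ⌊11852/34⌋ = 348
Achieved size = ⌊(11852 − 246)/348⌋ + 1 = ⌊11606/348⌋ + 1 = 33 + 1 = 34
(last selection: 246 + 33×348 = 11730 ≤ 11852; next would be 12078 > 11852)

34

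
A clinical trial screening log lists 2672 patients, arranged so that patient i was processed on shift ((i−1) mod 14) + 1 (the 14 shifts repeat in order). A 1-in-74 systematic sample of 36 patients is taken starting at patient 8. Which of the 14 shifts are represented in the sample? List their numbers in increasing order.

2, 4, 6, 8, 10, 12, 14

Consecutive selections differ by k = 74, so their shift numbers differ by 74 mod 14 = 4.
gcd(74, 14) = 2, so the sample visits 14/2 = 7 distinct residues mod 14.
Start 8 is shift 8; the shifts hit are 2, 4, 6, 8, 10, 12, 14.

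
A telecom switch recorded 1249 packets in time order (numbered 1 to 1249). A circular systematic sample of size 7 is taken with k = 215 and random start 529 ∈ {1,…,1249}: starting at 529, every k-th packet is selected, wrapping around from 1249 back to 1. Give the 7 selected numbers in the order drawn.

529, 744, 959, 1174, 140, 355, 570

Selection 1: 529
Selection 2: 529 + 215 = 744
Selection 3: 744 + 215 = 959
Selection 4: 959 + 215 = 1174
Selection 5: 1174 + 215 = 1389 → 1389 − 1249 = 140
Selection 6: 140 + 215 = 355
Selection 7: 355 + 215 = 570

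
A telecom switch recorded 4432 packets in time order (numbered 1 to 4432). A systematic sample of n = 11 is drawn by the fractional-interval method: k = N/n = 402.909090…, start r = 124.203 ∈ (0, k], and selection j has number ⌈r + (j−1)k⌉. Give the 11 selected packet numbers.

j=1: r + 0k = 124.203 → ⌈·⌉ = 125
j=2: r + 1k = 527.112090… → ⌈·⌉ = 528
j=3: r + 2k = 930.021181… → ⌈·⌉ = 931
j=4: r + 3k = 1332.930272… → ⌈·⌉ = 1333
j=5: r + 4k = 1735.839363… → ⌈·⌉ = 1736
j=6: r + 5k = 2138.748454… → ⌈·⌉ = 2139
j=7: r + 6k = 2541.657545… → ⌈·⌉ = 2542
j=8: r + 7k = 2944.566636… → ⌈·⌉ = 2945
j=9: r + 8k = 3347.475727… → ⌈·⌉ = 3348
j=10: r + 9k = 3750.384818… → ⌈·⌉ = 3751
j=11: r + 10k = 4153.293909… → ⌈·⌉ = 4154

125, 528, 931, 1333, 1736, 2139, 2542, 2945, 3348, 3751, 4154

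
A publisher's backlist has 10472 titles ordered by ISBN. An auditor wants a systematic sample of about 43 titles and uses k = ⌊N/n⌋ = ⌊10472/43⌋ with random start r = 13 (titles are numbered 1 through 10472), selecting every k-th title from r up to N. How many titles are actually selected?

k = ⌊10472/43⌋ = 243
Achieved size = ⌊(10472 − 13)/243⌋ + 1 = ⌊10459/243⌋ + 1 = 43 + 1 = 44
(last selection: 13 + 43×243 = 10462 ≤ 10472; next would be 10705 > 10472)

44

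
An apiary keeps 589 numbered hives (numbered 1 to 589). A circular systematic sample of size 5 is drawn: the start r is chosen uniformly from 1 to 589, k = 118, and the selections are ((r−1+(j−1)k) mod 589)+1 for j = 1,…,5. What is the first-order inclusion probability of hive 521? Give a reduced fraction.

5/589

For each position j, as r ranges over 1…589 the j-th selection hits every hive exactly once, so hive 521 is selected for exactly 5 of the 589 starts.
Inclusion probability = 5/589.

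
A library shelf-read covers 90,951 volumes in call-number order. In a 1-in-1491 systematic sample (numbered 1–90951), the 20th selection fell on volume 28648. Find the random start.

319

k = 1491
r = 28648 − (20−1)×1491 = 28648 − 28329 = 319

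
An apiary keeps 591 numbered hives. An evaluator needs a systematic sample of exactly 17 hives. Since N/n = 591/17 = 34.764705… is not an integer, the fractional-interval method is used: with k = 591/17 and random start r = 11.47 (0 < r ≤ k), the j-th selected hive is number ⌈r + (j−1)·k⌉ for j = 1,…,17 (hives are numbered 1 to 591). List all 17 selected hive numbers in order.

j=1: r + 0k = 11.47 → ⌈·⌉ = 12
j=2: r + 1k = 46.234705… → ⌈·⌉ = 47
j=3: r + 2k = 80.999411… → ⌈·⌉ = 81
j=4: r + 3k = 115.764117… → ⌈·⌉ = 116
j=5: r + 4k = 150.528823… → ⌈·⌉ = 151
j=6: r + 5k = 185.293529… → ⌈·⌉ = 186
j=7: r + 6k = 220.058235… → ⌈·⌉ = 221
j=8: r + 7k = 254.822941… → ⌈·⌉ = 255
j=9: r + 8k = 289.587647… → ⌈·⌉ = 290
j=10: r + 9k = 324.352352… → ⌈·⌉ = 325
j=11: r + 10k = 359.117058… → ⌈·⌉ = 360
j=12: r + 11k = 393.881764… → ⌈·⌉ = 394
j=13: r + 12k = 428.646470… → ⌈·⌉ = 429
j=14: r + 13k = 463.411176… → ⌈·⌉ = 464
j=15: r + 14k = 498.175882… → ⌈·⌉ = 499
j=16: r + 15k = 532.940588… → ⌈·⌉ = 533
j=17: r + 16k = 567.705294… → ⌈·⌉ = 568

12, 47, 81, 116, 151, 186, 221, 255, 290, 325, 360, 394, 429, 464, 499, 533, 568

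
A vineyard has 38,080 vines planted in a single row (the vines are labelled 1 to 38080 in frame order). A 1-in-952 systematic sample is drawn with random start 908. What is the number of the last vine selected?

38036

k = 952
40th selection = r + (40−1)·k = 908 + 39×952 = 908 + 37128 = 38036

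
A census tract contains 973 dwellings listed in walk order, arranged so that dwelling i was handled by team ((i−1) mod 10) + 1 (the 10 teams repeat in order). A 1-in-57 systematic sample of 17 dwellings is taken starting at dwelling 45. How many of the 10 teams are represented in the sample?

10

Consecutive selections differ by k = 57, so their team numbers differ by 57 mod 10 = 7.
gcd(57, 10) = 1, so the sample visits 10/1 = 10 distinct residues mod 10.
Start 45 is team 5; the teams hit are 1, 2, 3, 4, 5, 6, 7, 8, 9, 10.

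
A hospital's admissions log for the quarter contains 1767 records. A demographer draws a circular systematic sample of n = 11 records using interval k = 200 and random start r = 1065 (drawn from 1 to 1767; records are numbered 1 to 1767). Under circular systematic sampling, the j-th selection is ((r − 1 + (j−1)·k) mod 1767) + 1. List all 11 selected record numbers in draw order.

1065, 1265, 1465, 1665, 98, 298, 498, 698, 898, 1098, 1298

Selection 1: 1065
Selection 2: 1065 + 200 = 1265
Selection 3: 1265 + 200 = 1465
Selection 4: 1465 + 200 = 1665
Selection 5: 1665 + 200 = 1865 → 1865 − 1767 = 98
Selection 6: 98 + 200 = 298
Selection 7: 298 + 200 = 498
Selection 8: 498 + 200 = 698
Selection 9: 698 + 200 = 898
Selection 10: 898 + 200 = 1098
Selection 11: 1098 + 200 = 1298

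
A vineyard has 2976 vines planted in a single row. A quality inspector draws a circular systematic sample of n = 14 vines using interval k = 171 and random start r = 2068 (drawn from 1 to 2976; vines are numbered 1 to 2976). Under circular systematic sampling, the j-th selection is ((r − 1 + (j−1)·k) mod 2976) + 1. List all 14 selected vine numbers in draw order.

2068, 2239, 2410, 2581, 2752, 2923, 118, 289, 460, 631, 802, 973, 1144, 1315

Selection 1: 2068
Selection 2: 2068 + 171 = 2239
Selection 3: 2239 + 171 = 2410
Selection 4: 2410 + 171 = 2581
Selection 5: 2581 + 171 = 2752
Selection 6: 2752 + 171 = 2923
Selection 7: 2923 + 171 = 3094 → 3094 − 2976 = 118
Selection 8: 118 + 171 = 289
Selection 9: 289 + 171 = 460
Selection 10: 460 + 171 = 631
Selection 11: 631 + 171 = 802
Selection 12: 802 + 171 = 973
Selection 13: 973 + 171 = 1144
Selection 14: 1144 + 171 = 1315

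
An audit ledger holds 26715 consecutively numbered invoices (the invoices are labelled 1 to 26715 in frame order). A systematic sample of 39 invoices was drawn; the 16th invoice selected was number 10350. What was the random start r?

k = 26715/39 = 685
r = 10350 − (16−1)×685 = 10350 − 10275 = 75

75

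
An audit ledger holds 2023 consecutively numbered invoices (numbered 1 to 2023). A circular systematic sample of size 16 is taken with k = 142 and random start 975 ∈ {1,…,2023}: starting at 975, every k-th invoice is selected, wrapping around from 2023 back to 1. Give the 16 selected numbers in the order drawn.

Selection 1: 975
Selection 2: 975 + 142 = 1117
Selection 3: 1117 + 142 = 1259
Selection 4: 1259 + 142 = 1401
Selection 5: 1401 + 142 = 1543
Selection 6: 1543 + 142 = 1685
Selection 7: 1685 + 142 = 1827
Selection 8: 1827 + 142 = 1969
Selection 9: 1969 + 142 = 2111 → 2111 − 2023 = 88
Selection 10: 88 + 142 = 230
Selection 11: 230 + 142 = 372
Selection 12: 372 + 142 = 514
Selection 13: 514 + 142 = 656
Selection 14: 656 + 142 = 798
Selection 15: 798 + 142 = 940
Selection 16: 940 + 142 = 1082

975, 1117, 1259, 1401, 1543, 1685, 1827, 1969, 88, 230, 372, 514, 656, 798, 940, 1082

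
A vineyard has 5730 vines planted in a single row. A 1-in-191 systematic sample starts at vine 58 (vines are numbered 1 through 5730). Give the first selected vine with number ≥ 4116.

k = 191
Steps past start: ⌈(4116 − 58)/191⌉ = ⌈4058/191⌉ = 22
Selected vine: 58 + 22×191 = 4260

4260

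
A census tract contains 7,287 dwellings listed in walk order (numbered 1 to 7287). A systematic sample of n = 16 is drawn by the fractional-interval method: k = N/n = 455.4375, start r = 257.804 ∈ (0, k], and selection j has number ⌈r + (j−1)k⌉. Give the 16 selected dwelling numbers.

258, 714, 1169, 1625, 2080, 2535, 2991, 3446, 3902, 4357, 4813, 5268, 5724, 6179, 6634, 7090

j=1: r + 0k = 257.804 → ⌈·⌉ = 258
j=2: r + 1k = 713.2415 → ⌈·⌉ = 714
j=3: r + 2k = 1168.679 → ⌈·⌉ = 1169
j=4: r + 3k = 1624.1165 → ⌈·⌉ = 1625
j=5: r + 4k = 2079.554 → ⌈·⌉ = 2080
j=6: r + 5k = 2534.9915 → ⌈·⌉ = 2535
j=7: r + 6k = 2990.429 → ⌈·⌉ = 2991
j=8: r + 7k = 3445.8665 → ⌈·⌉ = 3446
j=9: r + 8k = 3901.304 → ⌈·⌉ = 3902
j=10: r + 9k = 4356.7415 → ⌈·⌉ = 4357
j=11: r + 10k = 4812.179 → ⌈·⌉ = 4813
j=12: r + 11k = 5267.6165 → ⌈·⌉ = 5268
j=13: r + 12k = 5723.054 → ⌈·⌉ = 5724
j=14: r + 13k = 6178.4915 → ⌈·⌉ = 6179
j=15: r + 14k = 6633.929 → ⌈·⌉ = 6634
j=16: r + 15k = 7089.3665 → ⌈·⌉ = 7090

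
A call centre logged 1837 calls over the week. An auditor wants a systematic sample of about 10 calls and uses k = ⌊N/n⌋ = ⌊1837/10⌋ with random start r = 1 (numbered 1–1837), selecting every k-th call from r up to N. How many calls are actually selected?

k = ⌊1837/10⌋ = 183
Achieved size = ⌊(1837 − 1)/183⌋ + 1 = ⌊1836/183⌋ + 1 = 10 + 1 = 11
(last selection: 1 + 10×183 = 1831 ≤ 1837; next would be 2014 > 1837)

11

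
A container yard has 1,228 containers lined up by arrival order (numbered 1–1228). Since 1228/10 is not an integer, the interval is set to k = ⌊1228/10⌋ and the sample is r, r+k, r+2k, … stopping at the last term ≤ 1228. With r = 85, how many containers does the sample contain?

10

k = ⌊1228/10⌋ = 122
Achieved size = ⌊(1228 − 85)/122⌋ + 1 = ⌊1143/122⌋ + 1 = 9 + 1 = 10
(last selection: 85 + 9×122 = 1183 ≤ 1228; next would be 1305 > 1228)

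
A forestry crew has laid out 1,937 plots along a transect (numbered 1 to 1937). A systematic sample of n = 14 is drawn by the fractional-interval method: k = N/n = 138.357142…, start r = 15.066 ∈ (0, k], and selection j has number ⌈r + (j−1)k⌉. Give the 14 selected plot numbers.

j=1: r + 0k = 15.066 → ⌈·⌉ = 16
j=2: r + 1k = 153.423142… → ⌈·⌉ = 154
j=3: r + 2k = 291.780285… → ⌈·⌉ = 292
j=4: r + 3k = 430.137428… → ⌈·⌉ = 431
j=5: r + 4k = 568.494571… → ⌈·⌉ = 569
j=6: r + 5k = 706.851714… → ⌈·⌉ = 707
j=7: r + 6k = 845.208857… → ⌈·⌉ = 846
j=8: r + 7k = 983.566 → ⌈·⌉ = 984
j=9: r + 8k = 1121.923142… → ⌈·⌉ = 1122
j=10: r + 9k = 1260.280285… → ⌈·⌉ = 1261
j=11: r + 10k = 1398.637428… → ⌈·⌉ = 1399
j=12: r + 11k = 1536.994571… → ⌈·⌉ = 1537
j=13: r + 12k = 1675.351714… → ⌈·⌉ = 1676
j=14: r + 13k = 1813.708857… → ⌈·⌉ = 1814

16, 154, 292, 431, 569, 707, 846, 984, 1122, 1261, 1399, 1537, 1676, 1814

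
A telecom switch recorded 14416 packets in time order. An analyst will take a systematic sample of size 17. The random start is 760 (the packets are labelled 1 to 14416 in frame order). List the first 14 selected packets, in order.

760, 1608, 2456, 3304, 4152, 5000, 5848, 6696, 7544, 8392, 9240, 10088, 10936, 11784

k = N/n = 14416/17 = 848
packet 1: 760
packet 2: 760 + 848 = 1608
packet 3: 1608 + 848 = 2456
packet 4: 2456 + 848 = 3304
packet 5: 3304 + 848 = 4152
packet 6: 4152 + 848 = 5000
packet 7: 5000 + 848 = 5848
packet 8: 5848 + 848 = 6696
packet 9: 6696 + 848 = 7544
packet 10: 7544 + 848 = 8392
packet 11: 8392 + 848 = 9240
packet 12: 9240 + 848 = 10088
packet 13: 10088 + 848 = 10936
packet 14: 10936 + 848 = 11784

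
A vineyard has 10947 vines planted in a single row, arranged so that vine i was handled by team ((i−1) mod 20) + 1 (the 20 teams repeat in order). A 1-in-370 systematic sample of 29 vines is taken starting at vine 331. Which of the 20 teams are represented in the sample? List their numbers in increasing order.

1, 11

Consecutive selections differ by k = 370, so their team numbers differ by 370 mod 20 = 10.
gcd(370, 20) = 10, so the sample visits 20/10 = 2 distinct residues mod 20.
Start 331 is team 11; the teams hit are 1, 11.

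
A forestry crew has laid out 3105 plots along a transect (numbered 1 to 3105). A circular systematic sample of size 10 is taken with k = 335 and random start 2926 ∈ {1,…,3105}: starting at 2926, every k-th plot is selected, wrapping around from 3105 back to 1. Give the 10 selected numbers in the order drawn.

2926, 156, 491, 826, 1161, 1496, 1831, 2166, 2501, 2836

Selection 1: 2926
Selection 2: 2926 + 335 = 3261 → 3261 − 3105 = 156
Selection 3: 156 + 335 = 491
Selection 4: 491 + 335 = 826
Selection 5: 826 + 335 = 1161
Selection 6: 1161 + 335 = 1496
Selection 7: 1496 + 335 = 1831
Selection 8: 1831 + 335 = 2166
Selection 9: 2166 + 335 = 2501
Selection 10: 2501 + 335 = 2836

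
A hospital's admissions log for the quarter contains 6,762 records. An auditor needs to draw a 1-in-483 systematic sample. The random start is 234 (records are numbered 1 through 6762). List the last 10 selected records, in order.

5th selection = 234 + 4×483 = 2166
6th: 2166 + 483 = 2649
7th: 2649 + 483 = 3132
8th: 3132 + 483 = 3615
9th: 3615 + 483 = 4098
10th: 4098 + 483 = 4581
11th: 4581 + 483 = 5064
12th: 5064 + 483 = 5547
13th: 5547 + 483 = 6030
14th: 6030 + 483 = 6513

2166, 2649, 3132, 3615, 4098, 4581, 5064, 5547, 6030, 6513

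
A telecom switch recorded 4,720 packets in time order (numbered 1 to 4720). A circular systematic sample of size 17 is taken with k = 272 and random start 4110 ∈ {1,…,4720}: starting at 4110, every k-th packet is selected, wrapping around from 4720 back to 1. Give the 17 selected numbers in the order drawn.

Selection 1: 4110
Selection 2: 4110 + 272 = 4382
Selection 3: 4382 + 272 = 4654
Selection 4: 4654 + 272 = 4926 → 4926 − 4720 = 206
Selection 5: 206 + 272 = 478
Selection 6: 478 + 272 = 750
Selection 7: 750 + 272 = 1022
Selection 8: 1022 + 272 = 1294
Selection 9: 1294 + 272 = 1566
Selection 10: 1566 + 272 = 1838
Selection 11: 1838 + 272 = 2110
Selection 12: 2110 + 272 = 2382
Selection 13: 2382 + 272 = 2654
Selection 14: 2654 + 272 = 2926
Selection 15: 2926 + 272 = 3198
Selection 16: 3198 + 272 = 3470
Selection 17: 3470 + 272 = 3742

4110, 4382, 4654, 206, 478, 750, 1022, 1294, 1566, 1838, 2110, 2382, 2654, 2926, 3198, 3470, 3742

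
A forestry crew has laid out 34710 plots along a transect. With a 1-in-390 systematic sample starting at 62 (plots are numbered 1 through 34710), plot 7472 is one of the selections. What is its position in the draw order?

k = 390
position = (7472 − 62)/390 + 1 = 7410/390 + 1 = 19 + 1 = 20

20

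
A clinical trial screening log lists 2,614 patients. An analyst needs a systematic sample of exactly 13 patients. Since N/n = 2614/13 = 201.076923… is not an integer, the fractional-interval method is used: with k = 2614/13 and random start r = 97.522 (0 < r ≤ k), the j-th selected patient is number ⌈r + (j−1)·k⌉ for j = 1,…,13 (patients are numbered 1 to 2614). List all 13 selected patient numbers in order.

98, 299, 500, 701, 902, 1103, 1304, 1506, 1707, 1908, 2109, 2310, 2511

j=1: r + 0k = 97.522 → ⌈·⌉ = 98
j=2: r + 1k = 298.598923… → ⌈·⌉ = 299
j=3: r + 2k = 499.675846… → ⌈·⌉ = 500
j=4: r + 3k = 700.752769… → ⌈·⌉ = 701
j=5: r + 4k = 901.829692… → ⌈·⌉ = 902
j=6: r + 5k = 1102.906615… → ⌈·⌉ = 1103
j=7: r + 6k = 1303.983538… → ⌈·⌉ = 1304
j=8: r + 7k = 1505.060461… → ⌈·⌉ = 1506
j=9: r + 8k = 1706.137384… → ⌈·⌉ = 1707
j=10: r + 9k = 1907.214307… → ⌈·⌉ = 1908
j=11: r + 10k = 2108.291230… → ⌈·⌉ = 2109
j=12: r + 11k = 2309.368153… → ⌈·⌉ = 2310
j=13: r + 12k = 2510.445076… → ⌈·⌉ = 2511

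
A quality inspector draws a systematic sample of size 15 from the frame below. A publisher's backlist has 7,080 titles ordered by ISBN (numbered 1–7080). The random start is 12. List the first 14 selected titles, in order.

k = N/n = 7080/15 = 472
title 1: 12
title 2: 12 + 472 = 484
title 3: 484 + 472 = 956
title 4: 956 + 472 = 1428
title 5: 1428 + 472 = 1900
title 6: 1900 + 472 = 2372
title 7: 2372 + 472 = 2844
title 8: 2844 + 472 = 3316
title 9: 3316 + 472 = 3788
title 10: 3788 + 472 = 4260
title 11: 4260 + 472 = 4732
title 12: 4732 + 472 = 5204
title 13: 5204 + 472 = 5676
title 14: 5676 + 472 = 6148

12, 484, 956, 1428, 1900, 2372, 2844, 3316, 3788, 4260, 4732, 5204, 5676, 6148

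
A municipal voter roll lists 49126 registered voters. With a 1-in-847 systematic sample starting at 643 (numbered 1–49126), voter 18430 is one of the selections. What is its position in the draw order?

k = 847
position = (18430 − 643)/847 + 1 = 17787/847 + 1 = 21 + 1 = 22

22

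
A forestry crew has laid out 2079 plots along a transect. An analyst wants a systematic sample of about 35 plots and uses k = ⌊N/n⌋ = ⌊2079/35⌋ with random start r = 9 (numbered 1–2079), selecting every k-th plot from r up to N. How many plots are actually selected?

k = ⌊2079/35⌋ = 59
Achieved size = ⌊(2079 − 9)/59⌋ + 1 = ⌊2070/59⌋ + 1 = 35 + 1 = 36
(last selection: 9 + 35×59 = 2074 ≤ 2079; next would be 2133 > 2079)

36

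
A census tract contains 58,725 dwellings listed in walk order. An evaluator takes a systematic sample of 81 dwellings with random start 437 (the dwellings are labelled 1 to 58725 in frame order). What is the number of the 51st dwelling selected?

36687

k = 58725/81 = 725
51st selection = r + (51−1)·k = 437 + 50×725 = 437 + 36250 = 36687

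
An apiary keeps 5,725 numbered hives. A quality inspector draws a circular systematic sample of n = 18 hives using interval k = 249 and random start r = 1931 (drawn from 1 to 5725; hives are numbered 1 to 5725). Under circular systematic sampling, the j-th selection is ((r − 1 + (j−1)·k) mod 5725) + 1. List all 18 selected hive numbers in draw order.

Selection 1: 1931
Selection 2: 1931 + 249 = 2180
Selection 3: 2180 + 249 = 2429
Selection 4: 2429 + 249 = 2678
Selection 5: 2678 + 249 = 2927
Selection 6: 2927 + 249 = 3176
Selection 7: 3176 + 249 = 3425
Selection 8: 3425 + 249 = 3674
Selection 9: 3674 + 249 = 3923
Selection 10: 3923 + 249 = 4172
Selection 11: 4172 + 249 = 4421
Selection 12: 4421 + 249 = 4670
Selection 13: 4670 + 249 = 4919
Selection 14: 4919 + 249 = 5168
Selection 15: 5168 + 249 = 5417
Selection 16: 5417 + 249 = 5666
Selection 17: 5666 + 249 = 5915 → 5915 − 5725 = 190
Selection 18: 190 + 249 = 439

1931, 2180, 2429, 2678, 2927, 3176, 3425, 3674, 3923, 4172, 4421, 4670, 4919, 5168, 5417, 5666, 190, 439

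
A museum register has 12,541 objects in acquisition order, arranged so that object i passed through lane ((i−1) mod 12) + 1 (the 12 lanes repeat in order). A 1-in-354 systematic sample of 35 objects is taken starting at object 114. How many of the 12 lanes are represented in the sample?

2

Consecutive selections differ by k = 354, so their lane numbers differ by 354 mod 12 = 6.
gcd(354, 12) = 6, so the sample visits 12/6 = 2 distinct residues mod 12.
Start 114 is lane 6; the lanes hit are 6, 12.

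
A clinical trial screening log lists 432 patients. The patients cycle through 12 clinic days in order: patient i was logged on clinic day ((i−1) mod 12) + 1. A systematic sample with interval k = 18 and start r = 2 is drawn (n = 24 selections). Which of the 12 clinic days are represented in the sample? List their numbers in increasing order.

2, 8

Consecutive selections differ by k = 18, so their clinic day numbers differ by 18 mod 12 = 6.
gcd(18, 12) = 6, so the sample visits 12/6 = 2 distinct residues mod 12.
Start 2 is clinic day 2; the clinic days hit are 2, 8.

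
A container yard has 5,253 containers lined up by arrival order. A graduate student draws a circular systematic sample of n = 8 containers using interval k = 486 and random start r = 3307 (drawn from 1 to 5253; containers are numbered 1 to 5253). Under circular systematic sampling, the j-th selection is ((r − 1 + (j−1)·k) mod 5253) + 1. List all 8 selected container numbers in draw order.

3307, 3793, 4279, 4765, 5251, 484, 970, 1456

Selection 1: 3307
Selection 2: 3307 + 486 = 3793
Selection 3: 3793 + 486 = 4279
Selection 4: 4279 + 486 = 4765
Selection 5: 4765 + 486 = 5251
Selection 6: 5251 + 486 = 5737 → 5737 − 5253 = 484
Selection 7: 484 + 486 = 970
Selection 8: 970 + 486 = 1456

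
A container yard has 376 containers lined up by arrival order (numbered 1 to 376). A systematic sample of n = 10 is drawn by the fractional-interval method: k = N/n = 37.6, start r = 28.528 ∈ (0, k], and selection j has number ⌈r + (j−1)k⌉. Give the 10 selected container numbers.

j=1: r + 0k = 28.528 → ⌈·⌉ = 29
j=2: r + 1k = 66.128 → ⌈·⌉ = 67
j=3: r + 2k = 103.728 → ⌈·⌉ = 104
j=4: r + 3k = 141.328 → ⌈·⌉ = 142
j=5: r + 4k = 178.928 → ⌈·⌉ = 179
j=6: r + 5k = 216.528 → ⌈·⌉ = 217
j=7: r + 6k = 254.128 → ⌈·⌉ = 255
j=8: r + 7k = 291.728 → ⌈·⌉ = 292
j=9: r + 8k = 329.328 → ⌈·⌉ = 330
j=10: r + 9k = 366.928 → ⌈·⌉ = 367

29, 67, 104, 142, 179, 217, 255, 292, 330, 367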